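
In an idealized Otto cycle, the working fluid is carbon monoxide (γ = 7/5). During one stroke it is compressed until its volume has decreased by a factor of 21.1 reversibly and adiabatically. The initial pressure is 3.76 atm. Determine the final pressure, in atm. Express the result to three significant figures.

Since PV^γ is constant along a reversible adiabat, P₂ = P₁ (V₁/V₂)^γ.
P₂ = 3.76 × 21.1^(7/5) = 268.6 atm.

P₂ ≈ 269 atm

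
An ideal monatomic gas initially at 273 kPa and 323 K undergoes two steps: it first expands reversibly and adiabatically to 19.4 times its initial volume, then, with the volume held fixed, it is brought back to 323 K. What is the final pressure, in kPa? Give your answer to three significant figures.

For a monatomic ideal gas γ = 5/3.
Adiabatic step (PV^γ = const): P₂ = 273×(1/19.4)^(5/3) = 1.949 kPa; T₂ = 323×(1/19.4)^(2/3) = 44.74 K.
Isochoric: P₃ = P₂(T₃/T₂) = 1.949 × (323/44.74) = 14.07 kPa.

P₃ ≈ 14.1 kPa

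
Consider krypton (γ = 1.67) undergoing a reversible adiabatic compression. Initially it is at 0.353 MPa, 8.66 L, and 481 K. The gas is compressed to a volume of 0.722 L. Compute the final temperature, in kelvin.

T₂ ≈ 2540 K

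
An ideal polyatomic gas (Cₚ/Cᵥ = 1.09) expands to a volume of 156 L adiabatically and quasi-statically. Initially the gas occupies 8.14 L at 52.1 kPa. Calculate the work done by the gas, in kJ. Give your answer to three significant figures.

P₂ = P₁(V₁/V₂)^γ = 52.1×(8.14/156)^(1.09) = 2.084 kPa.
For a reversible adiabat, W_by_gas = (P₁V₁ − P₂V₂)/(γ−1).
W_by = (52100×0.00814 − 2084×0.156) / (0.09) = 1100 J.

W ≈ 1.10 kJ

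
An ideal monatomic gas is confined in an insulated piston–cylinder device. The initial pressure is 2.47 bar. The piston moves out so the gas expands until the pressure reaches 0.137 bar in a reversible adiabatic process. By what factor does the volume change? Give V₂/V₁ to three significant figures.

V₂/V₁ ≈ 5.67

From PV^γ = const, V₂/V₁ = (P₁/P₂)^(1/γ).
For a monatomic ideal gas γ = 5/3.
V₂/V₁ = (2.47/0.137)^(3/5) = 5.67.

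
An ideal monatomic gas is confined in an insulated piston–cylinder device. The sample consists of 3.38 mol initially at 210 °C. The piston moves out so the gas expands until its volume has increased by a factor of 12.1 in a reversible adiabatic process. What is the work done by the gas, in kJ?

Adiabatic: T₁V₁^(γ−1) = T₂V₂^(γ−1) ⇒ T₂ = T₁ (V₁/V₂)^(γ−1).
γ = 5/3 for a monatomic ideal gas, so γ−1 = 2/3.
T₁ = 210 °C = 483.1 K.
T₂ = 483.1 × (1/12.1)^(2/3) = 91.67 K.
Q = 0, so ΔU = W_on_gas = nCᵥΔT with Cᵥ = R/(γ−1) = 12.47 J/(mol·K).
ΔU = 3.38 × 12.47 × (91.67 − 483.1) = -16500 J.
Work done by the gas = −ΔU = 16500 J.

W ≈ 16.5 kJ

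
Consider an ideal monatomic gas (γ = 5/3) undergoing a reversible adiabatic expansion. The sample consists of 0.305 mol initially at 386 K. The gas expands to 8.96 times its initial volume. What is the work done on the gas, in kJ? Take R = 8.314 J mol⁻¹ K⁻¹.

W ≈ -1.13 kJ

For a reversible adiabat TV^(γ−1) is constant, so T₂ = T₁ (V₁/V₂)^(γ−1).
T₂ = 386 × (1/8.96)^(2/3) = 89.48 K.
Q = 0, so ΔU = W_on_gas = nCᵥΔT with Cᵥ = R/(γ−1) = 12.47 J/(mol·K).
ΔU = 0.305 × 12.47 × (89.48 − 386) = -1128 J.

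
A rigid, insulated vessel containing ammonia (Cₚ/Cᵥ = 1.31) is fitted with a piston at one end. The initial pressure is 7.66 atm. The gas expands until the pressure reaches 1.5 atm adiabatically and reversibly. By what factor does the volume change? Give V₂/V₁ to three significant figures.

From PV^γ = const, V₂/V₁ = (P₁/P₂)^(1/γ).
V₂/V₁ = (7.66/1.5)^(0.763) = 3.472.

V₂/V₁ ≈ 3.47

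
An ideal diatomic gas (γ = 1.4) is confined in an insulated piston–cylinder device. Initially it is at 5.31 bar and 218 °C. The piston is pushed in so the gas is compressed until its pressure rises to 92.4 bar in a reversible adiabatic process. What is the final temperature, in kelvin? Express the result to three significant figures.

Adiabatic: T₂/T₁ = (P₂/P₁)^((γ−1)/γ).
T₁ = 218 °C = 491.1 K.
T₂ = 491.1 × (92.4/5.31)^(0.286) = 1111 K.

T₂ ≈ 1110 K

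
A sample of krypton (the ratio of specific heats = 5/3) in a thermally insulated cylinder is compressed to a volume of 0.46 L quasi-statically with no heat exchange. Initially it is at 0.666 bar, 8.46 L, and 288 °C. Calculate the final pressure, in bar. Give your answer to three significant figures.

P₂ ≈ 85.3 bar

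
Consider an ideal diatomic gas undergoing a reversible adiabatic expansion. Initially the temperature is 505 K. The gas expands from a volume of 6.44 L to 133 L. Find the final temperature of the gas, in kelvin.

Adiabatic: T₁V₁^(γ−1) = T₂V₂^(γ−1) ⇒ T₂ = T₁ (V₁/V₂)^(γ−1).
For a diatomic ideal gas γ = 7/5, so γ−1 = 2/5.
T₂ = 505 × (6.44/133)^(2/5) = 150.4 K.

T₂ ≈ 150 K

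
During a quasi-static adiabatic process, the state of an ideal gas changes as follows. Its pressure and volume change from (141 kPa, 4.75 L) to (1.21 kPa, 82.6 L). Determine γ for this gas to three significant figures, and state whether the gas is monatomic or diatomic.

PV^γ = const ⇒ γ = ln(P₂/P₁) / ln(V₁/V₂).
γ = ln(1.21/141) / ln(4.75/82.6) = 1.666.
γ ≈ 1.67 is close to 5/3, so the gas is monatomic.

γ ≈ 1.67; monatomic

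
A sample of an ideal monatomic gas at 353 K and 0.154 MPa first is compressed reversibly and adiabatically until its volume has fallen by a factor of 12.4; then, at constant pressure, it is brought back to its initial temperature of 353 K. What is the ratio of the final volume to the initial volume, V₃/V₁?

For a monatomic ideal gas γ = 5/3.
Adiabatic step: V₂/V₁ = 0.08065; T₂ = T₁·12.4^(2/3) = 1891 K.
Isobaric step: V₃/V₂ = T₃/T₂ = 353/1891.
V₃/V₁ = (V₂/V₁)(V₃/V₂) = 0.08065 × (353/1891) = 0.01505.

V₃/V₁ ≈ 0.0151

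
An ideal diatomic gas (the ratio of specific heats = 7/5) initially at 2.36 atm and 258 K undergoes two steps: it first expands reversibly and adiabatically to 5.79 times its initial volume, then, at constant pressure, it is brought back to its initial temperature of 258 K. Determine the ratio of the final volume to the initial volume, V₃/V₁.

Adiabatic step: V₂/V₁ = 5.79; T₂ = T₁·(1/5.79)^(2/5) = 127.8 K.
Isobaric step: V₃/V₂ = T₃/T₂ = 258/127.8.
V₃/V₁ = (V₂/V₁)(V₃/V₂) = 5.79 × (258/127.8) = 11.69.

V₃/V₁ ≈ 11.7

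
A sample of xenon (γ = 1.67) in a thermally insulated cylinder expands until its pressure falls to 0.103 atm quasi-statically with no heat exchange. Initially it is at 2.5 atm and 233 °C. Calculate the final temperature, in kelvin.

T₂ ≈ 141 K

Adiabatic: T₂/T₁ = (P₂/P₁)^((γ−1)/γ).
T₁ = 233 °C = 506.1 K.
T₂ = 506.1 × (0.103/2.5)^(0.401) = 140.8 K.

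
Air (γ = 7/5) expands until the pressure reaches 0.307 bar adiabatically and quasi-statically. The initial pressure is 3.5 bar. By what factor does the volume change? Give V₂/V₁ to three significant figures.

From PV^γ = const, V₂/V₁ = (P₁/P₂)^(1/γ).
V₂/V₁ = (3.5/0.307)^(5/7) = 5.688.

V₂/V₁ ≈ 5.69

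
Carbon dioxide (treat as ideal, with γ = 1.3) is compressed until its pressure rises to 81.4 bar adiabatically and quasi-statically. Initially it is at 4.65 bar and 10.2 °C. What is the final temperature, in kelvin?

T₂ ≈ 549 K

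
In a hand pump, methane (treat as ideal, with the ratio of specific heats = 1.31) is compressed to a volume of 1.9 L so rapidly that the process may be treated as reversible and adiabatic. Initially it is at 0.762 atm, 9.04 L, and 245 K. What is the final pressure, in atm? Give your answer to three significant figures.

P₂ ≈ 5.88 atm

Adiabatic: P₁V₁^γ = P₂V₂^γ ⇒ P₂ = P₁ (V₁/V₂)^γ.
P₂ = 0.762 × (9.04/1.9)^(1.31) = 5.88 atm.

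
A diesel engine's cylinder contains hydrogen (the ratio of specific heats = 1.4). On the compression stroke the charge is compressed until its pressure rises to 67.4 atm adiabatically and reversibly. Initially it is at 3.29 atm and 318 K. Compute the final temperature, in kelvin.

Adiabatic: T₂/T₁ = (P₂/P₁)^((γ−1)/γ).
T₂ = 318 × (67.4/3.29)^(0.286) = 753.6 K.

T₂ ≈ 754 K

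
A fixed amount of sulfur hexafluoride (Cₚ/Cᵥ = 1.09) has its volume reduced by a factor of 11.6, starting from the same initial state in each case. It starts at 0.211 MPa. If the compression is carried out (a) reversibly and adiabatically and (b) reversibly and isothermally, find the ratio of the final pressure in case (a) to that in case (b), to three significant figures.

Isothermal: P_b = P₁(V₁/V₂) = 0.211×11.6.
Adiabatic: P_a = P₁(V₁/V₂)^γ = 0.211×11.6^(1.09).
P_a/P_b = (V₁/V₂)^(γ−1) = 11.6^(0.09) = 1.247.

P_adiabatic / P_isothermal ≈ 1.25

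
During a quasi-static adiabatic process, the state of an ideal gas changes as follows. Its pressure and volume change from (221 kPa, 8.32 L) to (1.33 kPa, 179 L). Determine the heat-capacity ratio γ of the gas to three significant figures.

PV^γ = const ⇒ γ = ln(P₂/P₁) / ln(V₁/V₂).
γ = ln(1.33/221) / ln(8.32/179) = 1.666.

γ ≈ 1.67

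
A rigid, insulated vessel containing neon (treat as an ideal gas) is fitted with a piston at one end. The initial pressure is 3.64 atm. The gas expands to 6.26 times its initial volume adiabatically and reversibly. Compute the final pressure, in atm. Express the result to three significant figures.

P₂ ≈ 0.171 atm

Adiabatic: P₁V₁^γ = P₂V₂^γ ⇒ P₂ = P₁ (V₁/V₂)^γ.
For a monatomic ideal gas γ = 5/3.
P₂ = 3.64 × (1/6.26)^(5/3) = 0.1712 atm.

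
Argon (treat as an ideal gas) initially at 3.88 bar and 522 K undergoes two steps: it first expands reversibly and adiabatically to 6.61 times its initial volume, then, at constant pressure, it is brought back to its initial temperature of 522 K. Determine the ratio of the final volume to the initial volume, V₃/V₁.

For a monatomic ideal gas γ = 5/3.
Adiabatic step: V₂/V₁ = 6.61; T₂ = T₁·(1/6.61)^(2/3) = 148.2 K.
Isobaric step: V₃/V₂ = T₃/T₂ = 522/148.2.
V₃/V₁ = (V₂/V₁)(V₃/V₂) = 6.61 × (522/148.2) = 23.28.

V₃/V₁ ≈ 23.3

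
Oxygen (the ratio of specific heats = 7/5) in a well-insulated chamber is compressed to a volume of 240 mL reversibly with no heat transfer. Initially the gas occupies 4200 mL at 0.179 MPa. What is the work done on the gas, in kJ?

W ≈ 4.03 kJ

P₂ = P₁(V₁/V₂)^γ = 0.179×(4200/240)^(7/5) = 9.843 MPa.
For a reversible adiabat, W_by_gas = (P₁V₁ − P₂V₂)/(γ−1).
W_by = (179000×0.0042 − 9.843×10^6×0.00024) / (2/5) = -4026 J.
W_on_gas = −W_by = 4026 J.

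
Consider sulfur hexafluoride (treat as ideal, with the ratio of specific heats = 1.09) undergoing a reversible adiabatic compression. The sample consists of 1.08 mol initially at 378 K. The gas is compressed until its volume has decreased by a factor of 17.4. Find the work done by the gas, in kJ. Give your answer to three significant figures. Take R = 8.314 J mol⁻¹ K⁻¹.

W ≈ -11.1 kJ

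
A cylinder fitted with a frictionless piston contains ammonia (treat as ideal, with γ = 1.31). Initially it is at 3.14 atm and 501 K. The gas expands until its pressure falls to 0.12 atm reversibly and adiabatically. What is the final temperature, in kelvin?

T₂ ≈ 231 K

Adiabatic: T₂/T₁ = (P₂/P₁)^((γ−1)/γ).
T₂ = 501 × (0.12/3.14)^(0.237) = 231.4 K.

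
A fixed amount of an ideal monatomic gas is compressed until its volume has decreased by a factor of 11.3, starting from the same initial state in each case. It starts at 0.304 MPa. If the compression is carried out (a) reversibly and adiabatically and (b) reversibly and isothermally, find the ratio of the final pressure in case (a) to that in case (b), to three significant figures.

P_adiabatic / P_isothermal ≈ 5.04

For a monatomic ideal gas γ = 5/3.
Isothermal: P_b = P₁(V₁/V₂) = 0.304×11.3.
Adiabatic: P_a = P₁(V₁/V₂)^γ = 0.304×11.3^(5/3).
P_a/P_b = (V₁/V₂)^(γ−1) = 11.3^(2/3) = 5.036.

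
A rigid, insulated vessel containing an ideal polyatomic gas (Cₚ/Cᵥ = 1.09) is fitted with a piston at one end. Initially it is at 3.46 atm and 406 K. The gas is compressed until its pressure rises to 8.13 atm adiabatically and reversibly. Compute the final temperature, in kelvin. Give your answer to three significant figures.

T₂ ≈ 436 K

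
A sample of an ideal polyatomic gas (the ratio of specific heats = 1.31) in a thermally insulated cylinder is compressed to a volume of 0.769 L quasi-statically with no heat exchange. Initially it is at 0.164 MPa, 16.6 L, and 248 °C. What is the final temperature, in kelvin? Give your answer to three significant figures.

For a reversible adiabat TV^(γ−1) is constant, so T₂ = T₁ (V₁/V₂)^(γ−1).
T₁ = 248 °C = 521.1 K.
T₂ = 521.1 × (16.6/0.769)^(0.31) = 1351 K.

T₂ ≈ 1350 K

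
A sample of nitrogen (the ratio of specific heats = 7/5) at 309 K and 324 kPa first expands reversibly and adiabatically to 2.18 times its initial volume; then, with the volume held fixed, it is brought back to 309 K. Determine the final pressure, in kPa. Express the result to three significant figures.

Adiabatic step (PV^γ = const): P₂ = 324×(1/2.18)^(7/5) = 108.8 kPa; T₂ = 309×(1/2.18)^(2/5) = 226.2 K.
Isochoric: P₃ = P₂(T₃/T₂) = 108.8 × (309/226.2) = 148.6 kPa.

P₃ ≈ 149 kPa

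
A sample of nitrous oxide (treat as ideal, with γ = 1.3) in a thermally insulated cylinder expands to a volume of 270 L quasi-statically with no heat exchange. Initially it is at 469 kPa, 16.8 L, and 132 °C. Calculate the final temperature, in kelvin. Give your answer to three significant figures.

T₂ ≈ 176 K

For a reversible adiabat TV^(γ−1) is constant, so T₂ = T₁ (V₁/V₂)^(γ−1).
T₁ = 132 °C = 405.1 K.
T₂ = 405.1 × (16.8/270)^(0.3) = 176.1 K.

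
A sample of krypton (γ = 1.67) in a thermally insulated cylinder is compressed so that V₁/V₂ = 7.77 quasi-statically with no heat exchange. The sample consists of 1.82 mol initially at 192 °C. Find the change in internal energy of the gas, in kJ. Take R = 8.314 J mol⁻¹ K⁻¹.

ΔU ≈ 31.0 kJ

For a reversible adiabat TV^(γ−1) is constant, so T₂ = T₁ (V₁/V₂)^(γ−1).
T₁ = 192 °C = 465.1 K.
T₂ = 465.1 × 7.77^(0.67) = 1837 K.
Q = 0, so ΔU = W_on_gas = nCᵥΔT with Cᵥ = R/(γ−1) = 12.41 J/(mol·K).
ΔU = 1.82 × 12.41 × (1837 − 465.1) = 30990 J.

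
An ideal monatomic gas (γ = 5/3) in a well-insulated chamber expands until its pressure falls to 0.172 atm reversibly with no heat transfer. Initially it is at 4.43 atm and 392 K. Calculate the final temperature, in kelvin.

Adiabatic: T₂/T₁ = (P₂/P₁)^((γ−1)/γ).
T₂ = 392 × (0.172/4.43)^(2/5) = 106.9 K.

T₂ ≈ 107 K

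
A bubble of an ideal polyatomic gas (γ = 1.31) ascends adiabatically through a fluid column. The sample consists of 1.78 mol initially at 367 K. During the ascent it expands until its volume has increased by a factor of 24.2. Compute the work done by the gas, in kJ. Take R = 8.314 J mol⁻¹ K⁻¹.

W ≈ 11.0 kJ

For a reversible adiabat TV^(γ−1) is constant, so T₂ = T₁ (V₁/V₂)^(γ−1).
T₂ = 367 × (1/24.2)^(0.31) = 136.7 K.
Q = 0, so ΔU = W_on_gas = nCᵥΔT with Cᵥ = R/(γ−1) = 26.82 J/(mol·K).
ΔU = 1.78 × 26.82 × (136.7 − 367) = -11000 J.
Work done by the gas = −ΔU = 11000 J.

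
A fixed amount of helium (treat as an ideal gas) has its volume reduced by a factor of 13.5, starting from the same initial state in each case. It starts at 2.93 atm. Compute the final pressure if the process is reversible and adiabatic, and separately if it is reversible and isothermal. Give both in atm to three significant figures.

adiabatic: 224 atm; isothermal: 39.6 atm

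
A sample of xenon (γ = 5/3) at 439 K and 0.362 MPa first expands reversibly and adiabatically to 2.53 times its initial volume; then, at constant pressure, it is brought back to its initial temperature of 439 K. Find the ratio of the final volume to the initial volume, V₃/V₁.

V₃/V₁ ≈ 4.70

Adiabatic step: V₂/V₁ = 2.53; T₂ = T₁·(1/2.53)^(2/3) = 236.4 K.
Isobaric step: V₃/V₂ = T₃/T₂ = 439/236.4.
V₃/V₁ = (V₂/V₁)(V₃/V₂) = 2.53 × (439/236.4) = 4.698.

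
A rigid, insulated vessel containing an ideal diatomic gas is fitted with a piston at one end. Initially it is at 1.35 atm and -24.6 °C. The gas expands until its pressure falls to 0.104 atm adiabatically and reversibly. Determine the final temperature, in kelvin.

Adiabatic: T₂/T₁ = (P₂/P₁)^((γ−1)/γ).
For a diatomic ideal gas γ = 7/5, so (γ−1)/γ = 2/7.
T₁ = -24.6 °C = 248.5 K.
T₂ = 248.5 × (0.104/1.35)^(2/7) = 119.5 K.

T₂ ≈ 119 K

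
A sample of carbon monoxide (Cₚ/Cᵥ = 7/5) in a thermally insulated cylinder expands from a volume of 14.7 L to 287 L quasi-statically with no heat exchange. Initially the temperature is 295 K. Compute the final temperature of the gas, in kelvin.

T₂ ≈ 89.9 K

For a reversible adiabat TV^(γ−1) is constant, so T₂ = T₁ (V₁/V₂)^(γ−1).
T₂ = 295 × (14.7/287)^(2/5) = 89.87 K.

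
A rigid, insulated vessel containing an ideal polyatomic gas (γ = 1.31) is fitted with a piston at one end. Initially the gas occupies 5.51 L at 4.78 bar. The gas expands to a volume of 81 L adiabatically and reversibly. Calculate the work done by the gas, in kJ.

P₂ = P₁(V₁/V₂)^γ = 4.78×(5.51/81)^(1.31) = 0.1413 bar.
For a reversible adiabat, W_by_gas = (P₁V₁ − P₂V₂)/(γ−1).
W_by = (478000×0.00551 − 14130×0.081) / (0.31) = 4803 J.

W ≈ 4.80 kJ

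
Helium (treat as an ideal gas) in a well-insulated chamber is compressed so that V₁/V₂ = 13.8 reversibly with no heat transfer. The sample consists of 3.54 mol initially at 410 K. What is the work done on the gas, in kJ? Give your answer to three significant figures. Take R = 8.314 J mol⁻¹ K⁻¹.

For a reversible adiabat TV^(γ−1) is constant, so T₂ = T₁ (V₁/V₂)^(γ−1).
γ = 5/3 for a monatomic ideal gas, so γ−1 = 2/3.
T₂ = 410 × 13.8^(2/3) = 2359 K.
Q = 0, so ΔU = W_on_gas = nCᵥΔT with Cᵥ = R/(γ−1) = 12.47 J/(mol·K).
ΔU = 3.54 × 12.47 × (2359 − 410) = 86040 J.

W ≈ 86.0 kJ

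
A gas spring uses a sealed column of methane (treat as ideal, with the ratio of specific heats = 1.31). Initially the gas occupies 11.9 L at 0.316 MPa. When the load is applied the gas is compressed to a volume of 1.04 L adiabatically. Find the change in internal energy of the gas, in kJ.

ΔU ≈ 13.7 kJ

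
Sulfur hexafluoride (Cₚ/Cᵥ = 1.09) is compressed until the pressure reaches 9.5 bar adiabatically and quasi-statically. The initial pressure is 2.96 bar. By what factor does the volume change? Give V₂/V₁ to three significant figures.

V₂/V₁ ≈ 0.343

From PV^γ = const, V₂/V₁ = (P₁/P₂)^(1/γ).
V₂/V₁ = (2.96/9.5)^(0.917) = 0.3431.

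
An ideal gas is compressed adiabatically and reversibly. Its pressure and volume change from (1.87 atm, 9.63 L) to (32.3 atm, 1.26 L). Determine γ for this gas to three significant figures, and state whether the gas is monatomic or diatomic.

γ ≈ 1.40; diatomic

PV^γ = const ⇒ γ = ln(P₂/P₁) / ln(V₁/V₂).
γ = ln(32.3/1.87) / ln(9.63/1.26) = 1.401.
γ ≈ 1.40 is close to 7/5, so the gas is diatomic.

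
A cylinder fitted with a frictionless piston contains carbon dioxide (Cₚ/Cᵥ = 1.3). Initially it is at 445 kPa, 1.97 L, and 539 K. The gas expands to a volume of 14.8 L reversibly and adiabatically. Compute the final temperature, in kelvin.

Adiabatic: T₁V₁^(γ−1) = T₂V₂^(γ−1) ⇒ T₂ = T₁ (V₁/V₂)^(γ−1).
T₂ = 539 × (1.97/14.8)^(0.3) = 294.3 K.

T₂ ≈ 294 K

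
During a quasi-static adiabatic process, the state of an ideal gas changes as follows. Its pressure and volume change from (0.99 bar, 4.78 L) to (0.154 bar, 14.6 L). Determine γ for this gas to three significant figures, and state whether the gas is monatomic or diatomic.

PV^γ = const ⇒ γ = ln(P₂/P₁) / ln(V₁/V₂).
γ = ln(0.154/0.99) / ln(4.78/14.6) = 1.666.
γ ≈ 1.67 is close to 5/3, so the gas is monatomic.

γ ≈ 1.67; monatomic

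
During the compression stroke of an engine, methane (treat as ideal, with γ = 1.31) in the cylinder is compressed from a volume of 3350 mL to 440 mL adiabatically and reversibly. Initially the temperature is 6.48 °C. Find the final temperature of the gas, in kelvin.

T₂ ≈ 525 K

For a reversible adiabat TV^(γ−1) is constant, so T₂ = T₁ (V₁/V₂)^(γ−1).
T₁ = 6.48 °C = 279.6 K.
T₂ = 279.6 × (3350/440)^(0.31) = 524.7 K.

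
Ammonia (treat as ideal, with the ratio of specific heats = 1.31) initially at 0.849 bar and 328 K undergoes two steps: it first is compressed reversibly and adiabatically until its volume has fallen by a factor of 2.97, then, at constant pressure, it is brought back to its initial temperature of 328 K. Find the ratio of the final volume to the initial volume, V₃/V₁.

V₃/V₁ ≈ 0.240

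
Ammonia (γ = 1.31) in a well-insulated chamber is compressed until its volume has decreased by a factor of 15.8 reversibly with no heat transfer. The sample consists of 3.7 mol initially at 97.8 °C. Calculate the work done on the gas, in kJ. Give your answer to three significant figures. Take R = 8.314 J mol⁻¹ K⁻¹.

W ≈ 49.8 kJ

For a reversible adiabat TV^(γ−1) is constant, so T₂ = T₁ (V₁/V₂)^(γ−1).
T₁ = 97.8 °C = 370.9 K.
T₂ = 370.9 × 15.8^(0.31) = 872.8 K.
Q = 0, so ΔU = W_on_gas = nCᵥΔT with Cᵥ = R/(γ−1) = 26.82 J/(mol·K).
ΔU = 3.7 × 26.82 × (872.8 − 370.9) = 49800 J.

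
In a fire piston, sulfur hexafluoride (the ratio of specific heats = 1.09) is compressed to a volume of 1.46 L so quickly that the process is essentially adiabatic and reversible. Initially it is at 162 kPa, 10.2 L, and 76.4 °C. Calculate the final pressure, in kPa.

P₂ ≈ 1350 kPa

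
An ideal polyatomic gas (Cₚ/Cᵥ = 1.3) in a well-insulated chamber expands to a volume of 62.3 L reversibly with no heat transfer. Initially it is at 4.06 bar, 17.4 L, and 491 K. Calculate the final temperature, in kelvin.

T₂ ≈ 335 K

Adiabatic: T₁V₁^(γ−1) = T₂V₂^(γ−1) ⇒ T₂ = T₁ (V₁/V₂)^(γ−1).
T₂ = 491 × (17.4/62.3)^(0.3) = 334.9 K.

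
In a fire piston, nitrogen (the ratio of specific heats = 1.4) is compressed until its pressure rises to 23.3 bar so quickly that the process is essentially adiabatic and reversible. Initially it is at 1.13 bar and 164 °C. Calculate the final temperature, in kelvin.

T₂ ≈ 1040 K

Adiabatic: T₂/T₁ = (P₂/P₁)^((γ−1)/γ).
T₁ = 164 °C = 437.1 K.
T₂ = 437.1 × (23.3/1.13)^(0.286) = 1038 K.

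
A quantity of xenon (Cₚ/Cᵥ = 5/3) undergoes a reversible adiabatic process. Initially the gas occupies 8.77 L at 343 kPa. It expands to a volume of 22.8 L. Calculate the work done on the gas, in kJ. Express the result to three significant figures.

W ≈ -2.13 kJ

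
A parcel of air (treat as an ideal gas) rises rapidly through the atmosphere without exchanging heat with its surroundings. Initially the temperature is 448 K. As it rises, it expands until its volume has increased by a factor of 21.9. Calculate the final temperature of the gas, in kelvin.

T₂ ≈ 130 K

Adiabatic: T₁V₁^(γ−1) = T₂V₂^(γ−1) ⇒ T₂ = T₁ (V₁/V₂)^(γ−1).
For a diatomic ideal gas γ = 7/5, so γ−1 = 2/5.
T₂ = 448 × (1/21.9)^(2/5) = 130.3 K.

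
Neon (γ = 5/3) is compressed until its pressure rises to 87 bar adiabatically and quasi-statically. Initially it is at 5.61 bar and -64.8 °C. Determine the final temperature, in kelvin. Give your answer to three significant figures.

T₂ ≈ 624 K

Along an adiabat T P^((1−γ)/γ) is constant, so T₂ = T₁ (P₂/P₁)^((γ−1)/γ).
T₁ = -64.8 °C = 208.3 K.
T₂ = 208.3 × (87/5.61)^(2/5) = 623.8 K.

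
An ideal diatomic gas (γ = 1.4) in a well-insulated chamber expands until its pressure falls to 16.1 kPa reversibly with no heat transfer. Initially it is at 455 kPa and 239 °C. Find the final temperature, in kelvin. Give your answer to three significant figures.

T₂ ≈ 197 K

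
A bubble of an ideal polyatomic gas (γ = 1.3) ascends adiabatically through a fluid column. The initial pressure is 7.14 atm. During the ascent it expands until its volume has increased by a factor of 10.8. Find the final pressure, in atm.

Since PV^γ is constant along a reversible adiabat, P₂ = P₁ (V₁/V₂)^γ.
P₂ = 7.14 × (1/10.8)^(1.3) = 0.3238 atm.

P₂ ≈ 0.324 atm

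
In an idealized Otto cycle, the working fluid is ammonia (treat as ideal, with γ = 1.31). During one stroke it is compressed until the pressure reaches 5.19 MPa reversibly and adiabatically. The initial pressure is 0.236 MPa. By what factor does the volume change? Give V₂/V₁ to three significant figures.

From PV^γ = const, V₂/V₁ = (P₁/P₂)^(1/γ).
V₂/V₁ = (0.236/5.19)^(0.763) = 0.09449.

V₂/V₁ ≈ 0.0945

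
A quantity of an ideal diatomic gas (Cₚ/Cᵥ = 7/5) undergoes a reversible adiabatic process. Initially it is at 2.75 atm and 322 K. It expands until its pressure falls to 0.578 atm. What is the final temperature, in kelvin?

Adiabatic: T₂/T₁ = (P₂/P₁)^((γ−1)/γ).
T₂ = 322 × (0.578/2.75)^(2/7) = 206.2 K.

T₂ ≈ 206 K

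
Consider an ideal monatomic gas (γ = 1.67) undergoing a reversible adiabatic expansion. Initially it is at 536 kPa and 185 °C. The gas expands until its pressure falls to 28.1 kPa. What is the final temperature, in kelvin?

Along an adiabat T P^((1−γ)/γ) is constant, so T₂ = T₁ (P₂/P₁)^((γ−1)/γ).
T₁ = 185 °C = 458.1 K.
T₂ = 458.1 × (28.1/536)^(0.401) = 140.4 K.

T₂ ≈ 140 K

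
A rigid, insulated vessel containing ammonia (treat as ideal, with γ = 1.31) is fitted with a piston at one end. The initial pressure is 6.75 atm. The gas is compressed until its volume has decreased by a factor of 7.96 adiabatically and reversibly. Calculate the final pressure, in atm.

Since PV^γ is constant along a reversible adiabat, P₂ = P₁ (V₁/V₂)^γ.
P₂ = 6.75 × 7.96^(1.31) = 102.2 atm.

P₂ ≈ 102 atm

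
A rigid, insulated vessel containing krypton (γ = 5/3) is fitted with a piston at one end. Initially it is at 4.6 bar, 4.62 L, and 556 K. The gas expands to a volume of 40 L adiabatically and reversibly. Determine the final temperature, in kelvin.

T₂ ≈ 132 K

Adiabatic: T₁V₁^(γ−1) = T₂V₂^(γ−1) ⇒ T₂ = T₁ (V₁/V₂)^(γ−1).
T₂ = 556 × (4.62/40)^(2/3) = 131.9 K.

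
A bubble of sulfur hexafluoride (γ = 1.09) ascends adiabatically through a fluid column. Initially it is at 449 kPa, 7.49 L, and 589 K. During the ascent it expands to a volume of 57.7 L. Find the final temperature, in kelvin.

T₂ ≈ 490 K

Adiabatic: T₁V₁^(γ−1) = T₂V₂^(γ−1) ⇒ T₂ = T₁ (V₁/V₂)^(γ−1).
T₂ = 589 × (7.49/57.7)^(0.09) = 490.1 K.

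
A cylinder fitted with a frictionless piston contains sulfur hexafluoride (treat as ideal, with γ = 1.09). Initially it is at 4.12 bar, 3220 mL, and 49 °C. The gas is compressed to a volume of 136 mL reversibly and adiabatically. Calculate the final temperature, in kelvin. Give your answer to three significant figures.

For a reversible adiabat TV^(γ−1) is constant, so T₂ = T₁ (V₁/V₂)^(γ−1).
T₁ = 49 °C = 322.1 K.
T₂ = 322.1 × (3220/136)^(0.09) = 428.3 K.

T₂ ≈ 428 K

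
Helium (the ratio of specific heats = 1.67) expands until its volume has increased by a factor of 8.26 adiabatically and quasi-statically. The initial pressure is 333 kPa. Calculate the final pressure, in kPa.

Since PV^γ is constant along a reversible adiabat, P₂ = P₁ (V₁/V₂)^γ.
P₂ = 333 × (1/8.26)^(1.67) = 9.797 kPa.

P₂ ≈ 9.80 kPa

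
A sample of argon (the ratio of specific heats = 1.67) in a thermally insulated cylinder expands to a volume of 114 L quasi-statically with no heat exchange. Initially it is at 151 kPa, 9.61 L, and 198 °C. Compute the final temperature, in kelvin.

T₂ ≈ 89.8 K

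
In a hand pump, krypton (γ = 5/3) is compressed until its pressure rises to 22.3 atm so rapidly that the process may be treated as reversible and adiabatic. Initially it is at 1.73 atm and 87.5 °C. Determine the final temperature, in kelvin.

T₂ ≈ 1000 K

Adiabatic: T₂/T₁ = (P₂/P₁)^((γ−1)/γ).
T₁ = 87.5 °C = 360.6 K.
T₂ = 360.6 × (22.3/1.73)^(2/5) = 1003 K.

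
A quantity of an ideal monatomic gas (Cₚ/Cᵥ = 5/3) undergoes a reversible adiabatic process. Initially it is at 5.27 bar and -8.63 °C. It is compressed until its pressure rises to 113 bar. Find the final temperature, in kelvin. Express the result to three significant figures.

Along an adiabat T P^((1−γ)/γ) is constant, so T₂ = T₁ (P₂/P₁)^((γ−1)/γ).
T₁ = -8.63 °C = 264.5 K.
T₂ = 264.5 × (113/5.27)^(2/5) = 901.5 K.

T₂ ≈ 901 K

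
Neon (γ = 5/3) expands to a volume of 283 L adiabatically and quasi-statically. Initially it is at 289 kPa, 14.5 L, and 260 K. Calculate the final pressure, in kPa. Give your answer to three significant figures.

P₂ ≈ 2.04 kPa

Since PV^γ is constant along a reversible adiabat, P₂ = P₁ (V₁/V₂)^γ.
P₂ = 289 × (14.5/283)^(5/3) = 2.043 kPa.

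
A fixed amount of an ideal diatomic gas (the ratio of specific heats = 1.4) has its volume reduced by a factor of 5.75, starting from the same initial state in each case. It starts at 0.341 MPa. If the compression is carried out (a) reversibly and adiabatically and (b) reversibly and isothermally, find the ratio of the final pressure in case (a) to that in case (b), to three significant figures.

P_adiabatic / P_isothermal ≈ 2.01

Isothermal: P_b = P₁(V₁/V₂) = 0.341×5.75.
Adiabatic: P_a = P₁(V₁/V₂)^γ = 0.341×5.75^(1.4).
P_a/P_b = (V₁/V₂)^(γ−1) = 5.75^(0.4) = 2.013.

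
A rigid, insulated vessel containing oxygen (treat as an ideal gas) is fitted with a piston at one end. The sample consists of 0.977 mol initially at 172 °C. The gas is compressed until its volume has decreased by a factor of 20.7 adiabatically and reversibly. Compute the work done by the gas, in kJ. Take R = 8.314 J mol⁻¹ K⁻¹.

W ≈ -21.3 kJ

For a reversible adiabat TV^(γ−1) is constant, so T₂ = T₁ (V₁/V₂)^(γ−1).
γ = 7/5 for a diatomic ideal gas, so γ−1 = 2/5.
T₁ = 172 °C = 445.1 K.
T₂ = 445.1 × 20.7^(2/5) = 1496 K.
Q = 0, so ΔU = W_on_gas = nCᵥΔT with Cᵥ = R/(γ−1) = 20.79 J/(mol·K).
ΔU = 0.977 × 20.79 × (1496 − 445.1) = 21340 J.
Work done by the gas = −ΔU = -21340 J.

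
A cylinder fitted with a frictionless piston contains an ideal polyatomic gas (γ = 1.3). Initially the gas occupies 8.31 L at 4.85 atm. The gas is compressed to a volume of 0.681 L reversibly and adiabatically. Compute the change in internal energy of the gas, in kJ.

ΔU ≈ 15.2 kJ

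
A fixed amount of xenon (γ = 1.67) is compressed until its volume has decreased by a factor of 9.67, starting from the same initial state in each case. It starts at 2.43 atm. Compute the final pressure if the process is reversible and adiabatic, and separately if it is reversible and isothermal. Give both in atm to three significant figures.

Isothermal: P₂ = P₁(V₁/V₂) = 2.43×9.67 = 23.5 atm.
Adiabatic: P₂ = P₁(V₁/V₂)^γ = 2.43×9.67^(1.67) = 107.5 atm.

adiabatic: 107 atm; isothermal: 23.5 atm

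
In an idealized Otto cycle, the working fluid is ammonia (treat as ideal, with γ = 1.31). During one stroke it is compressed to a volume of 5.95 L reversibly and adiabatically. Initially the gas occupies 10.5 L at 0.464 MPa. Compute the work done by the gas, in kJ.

W ≈ -3.03 kJ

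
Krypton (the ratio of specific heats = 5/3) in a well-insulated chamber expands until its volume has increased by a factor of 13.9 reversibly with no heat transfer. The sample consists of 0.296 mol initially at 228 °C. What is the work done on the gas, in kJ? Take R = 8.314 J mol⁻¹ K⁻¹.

For a reversible adiabat TV^(γ−1) is constant, so T₂ = T₁ (V₁/V₂)^(γ−1).
T₁ = 228 °C = 501.1 K.
T₂ = 501.1 × (1/13.9)^(2/3) = 86.69 K.
Q = 0, so ΔU = W_on_gas = nCᵥΔT with Cᵥ = R/(γ−1) = 12.47 J/(mol·K).
ΔU = 0.296 × 12.47 × (86.69 − 501.1) = -1530 J.

W ≈ -1.53 kJ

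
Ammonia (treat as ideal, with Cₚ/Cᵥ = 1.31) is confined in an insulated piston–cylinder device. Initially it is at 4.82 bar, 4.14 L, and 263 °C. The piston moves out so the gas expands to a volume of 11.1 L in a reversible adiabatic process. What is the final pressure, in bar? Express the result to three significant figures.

P₂ ≈ 1.32 bar

Adiabatic: P₁V₁^γ = P₂V₂^γ ⇒ P₂ = P₁ (V₁/V₂)^γ.
P₂ = 4.82 × (4.14/11.1)^(1.31) = 1.324 bar.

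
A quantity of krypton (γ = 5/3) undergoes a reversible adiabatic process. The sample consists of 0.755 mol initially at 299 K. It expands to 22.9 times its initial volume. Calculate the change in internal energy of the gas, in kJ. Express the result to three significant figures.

ΔU ≈ -2.47 kJ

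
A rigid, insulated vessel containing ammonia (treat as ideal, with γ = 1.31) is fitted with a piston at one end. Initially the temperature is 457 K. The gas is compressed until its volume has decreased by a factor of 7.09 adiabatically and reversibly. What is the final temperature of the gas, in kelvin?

T₂ ≈ 839 K

Adiabatic: T₁V₁^(γ−1) = T₂V₂^(γ−1) ⇒ T₂ = T₁ (V₁/V₂)^(γ−1).
T₂ = 457 × 7.09^(0.31) = 838.7 K.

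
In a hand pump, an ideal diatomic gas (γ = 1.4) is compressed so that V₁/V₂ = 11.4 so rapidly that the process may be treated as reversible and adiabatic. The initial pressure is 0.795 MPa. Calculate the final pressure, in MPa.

P₂ ≈ 24.0 MPa

Adiabatic: P₁V₁^γ = P₂V₂^γ ⇒ P₂ = P₁ (V₁/V₂)^γ.
P₂ = 0.795 × 11.4^(1.4) = 23.99 MPa.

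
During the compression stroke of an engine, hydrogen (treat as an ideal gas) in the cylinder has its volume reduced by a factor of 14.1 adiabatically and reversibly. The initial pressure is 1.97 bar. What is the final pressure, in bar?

Since PV^γ is constant along a reversible adiabat, P₂ = P₁ (V₁/V₂)^γ.
For a diatomic ideal gas γ = 7/5.
P₂ = 1.97 × 14.1^(7/5) = 80.05 bar.

P₂ ≈ 80.1 bar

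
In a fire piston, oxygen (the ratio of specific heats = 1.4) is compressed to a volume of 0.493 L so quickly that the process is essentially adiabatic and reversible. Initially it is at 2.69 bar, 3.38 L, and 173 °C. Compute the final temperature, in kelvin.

For a reversible adiabat TV^(γ−1) is constant, so T₂ = T₁ (V₁/V₂)^(γ−1).
T₁ = 173 °C = 446.1 K.
T₂ = 446.1 × (3.38/0.493)^(0.4) = 963.6 K.

T₂ ≈ 964 K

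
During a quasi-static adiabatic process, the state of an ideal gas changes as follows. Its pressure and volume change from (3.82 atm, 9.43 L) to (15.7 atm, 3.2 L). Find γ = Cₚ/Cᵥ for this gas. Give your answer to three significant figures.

γ ≈ 1.31

PV^γ = const ⇒ γ = ln(P₂/P₁) / ln(V₁/V₂).
γ = ln(15.7/3.82) / ln(9.43/3.2) = 1.308.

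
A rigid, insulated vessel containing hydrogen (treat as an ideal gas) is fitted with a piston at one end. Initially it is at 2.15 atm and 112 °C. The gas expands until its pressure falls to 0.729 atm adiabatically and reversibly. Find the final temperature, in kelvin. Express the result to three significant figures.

Along an adiabat T P^((1−γ)/γ) is constant, so T₂ = T₁ (P₂/P₁)^((γ−1)/γ).
For a diatomic ideal gas γ = 7/5, so (γ−1)/γ = 2/7.
T₁ = 112 °C = 385.1 K.
T₂ = 385.1 × (0.729/2.15)^(2/7) = 282.8 K.

T₂ ≈ 283 K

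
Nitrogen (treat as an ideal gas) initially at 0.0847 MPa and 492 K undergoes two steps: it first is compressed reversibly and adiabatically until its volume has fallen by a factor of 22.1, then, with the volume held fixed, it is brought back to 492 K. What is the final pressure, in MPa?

P₃ ≈ 1.87 MPa

For a diatomic ideal gas γ = 7/5.
Adiabatic step (PV^γ = const): P₂ = 0.0847×22.1^(7/5) = 6.457 MPa; T₂ = 492×22.1^(2/5) = 1697 K.
Isochoric: P₃ = P₂(T₃/T₂) = 6.457 × (492/1697) = 1.872 MPa.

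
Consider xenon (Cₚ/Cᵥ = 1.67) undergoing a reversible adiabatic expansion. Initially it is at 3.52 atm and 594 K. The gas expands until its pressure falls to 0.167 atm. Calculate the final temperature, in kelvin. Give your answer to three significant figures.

T₂ ≈ 175 K

Along an adiabat T P^((1−γ)/γ) is constant, so T₂ = T₁ (P₂/P₁)^((γ−1)/γ).
T₂ = 594 × (0.167/3.52)^(0.401) = 174.9 K.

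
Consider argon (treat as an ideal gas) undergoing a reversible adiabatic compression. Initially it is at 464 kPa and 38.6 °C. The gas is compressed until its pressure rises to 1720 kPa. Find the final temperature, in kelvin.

Adiabatic: T₂/T₁ = (P₂/P₁)^((γ−1)/γ).
For a monatomic ideal gas γ = 5/3, so (γ−1)/γ = 2/5.
T₁ = 38.6 °C = 311.8 K.
T₂ = 311.8 × (1720/464)^(2/5) = 526.5 K.

T₂ ≈ 527 K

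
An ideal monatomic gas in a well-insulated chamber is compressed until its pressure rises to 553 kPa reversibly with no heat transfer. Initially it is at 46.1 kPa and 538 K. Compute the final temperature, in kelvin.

T₂ ≈ 1450 K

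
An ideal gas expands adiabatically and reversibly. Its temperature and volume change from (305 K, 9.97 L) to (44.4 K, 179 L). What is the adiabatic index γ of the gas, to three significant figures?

TV^(γ−1) = const ⇒ γ − 1 = ln(T₂/T₁) / ln(V₁/V₂).
γ = 1 + ln(44.4/305) / ln(9.97/179) = 1.667.

γ ≈ 1.67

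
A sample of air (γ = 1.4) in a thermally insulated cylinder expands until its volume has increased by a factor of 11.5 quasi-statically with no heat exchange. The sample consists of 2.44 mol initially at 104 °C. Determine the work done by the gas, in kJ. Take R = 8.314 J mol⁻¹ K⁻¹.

For a reversible adiabat TV^(γ−1) is constant, so T₂ = T₁ (V₁/V₂)^(γ−1).
T₁ = 104 °C = 377.1 K.
T₂ = 377.1 × (1/11.5)^(0.4) = 142 K.
Q = 0, so ΔU = W_on_gas = nCᵥΔT with Cᵥ = R/(γ−1) = 20.79 J/(mol·K).
ΔU = 2.44 × 20.79 × (142 − 377.1) = -11930 J.
Work done by the gas = −ΔU = 11930 J.

W ≈ 11.9 kJ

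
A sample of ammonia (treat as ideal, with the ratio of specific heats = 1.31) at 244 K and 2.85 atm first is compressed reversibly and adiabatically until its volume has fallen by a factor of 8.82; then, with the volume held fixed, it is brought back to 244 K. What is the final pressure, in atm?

Adiabatic step (PV^γ = const): P₂ = 2.85×8.82^(1.31) = 49.36 atm; T₂ = 244×8.82^(0.31) = 479.2 K.
Isochoric: P₃ = P₂(T₃/T₂) = 49.36 × (244/479.2) = 25.14 atm.

P₃ ≈ 25.1 atm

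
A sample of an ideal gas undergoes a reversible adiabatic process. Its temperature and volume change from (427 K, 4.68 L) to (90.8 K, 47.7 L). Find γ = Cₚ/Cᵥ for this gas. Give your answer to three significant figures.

γ ≈ 1.67

TV^(γ−1) = const ⇒ γ − 1 = ln(T₂/T₁) / ln(V₁/V₂).
γ = 1 + ln(90.8/427) / ln(4.68/47.7) = 1.667.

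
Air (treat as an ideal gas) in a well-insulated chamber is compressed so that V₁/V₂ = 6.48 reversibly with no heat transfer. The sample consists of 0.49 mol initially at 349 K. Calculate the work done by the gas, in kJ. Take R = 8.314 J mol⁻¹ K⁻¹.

For a reversible adiabat TV^(γ−1) is constant, so T₂ = T₁ (V₁/V₂)^(γ−1).
γ = 7/5 for a diatomic ideal gas, so γ−1 = 2/5.
T₂ = 349 × 6.48^(2/5) = 737 K.
Q = 0, so ΔU = W_on_gas = nCᵥΔT with Cᵥ = R/(γ−1) = 20.79 J/(mol·K).
ΔU = 0.49 × 20.79 × (737 − 349) = 3951 J.
Work done by the gas = −ΔU = -3951 J.

W ≈ -3.95 kJ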